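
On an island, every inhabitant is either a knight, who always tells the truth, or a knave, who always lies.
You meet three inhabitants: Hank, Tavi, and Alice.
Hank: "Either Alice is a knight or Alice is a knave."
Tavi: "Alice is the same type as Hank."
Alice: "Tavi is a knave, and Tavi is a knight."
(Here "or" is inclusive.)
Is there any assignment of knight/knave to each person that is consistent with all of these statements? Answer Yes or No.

Yes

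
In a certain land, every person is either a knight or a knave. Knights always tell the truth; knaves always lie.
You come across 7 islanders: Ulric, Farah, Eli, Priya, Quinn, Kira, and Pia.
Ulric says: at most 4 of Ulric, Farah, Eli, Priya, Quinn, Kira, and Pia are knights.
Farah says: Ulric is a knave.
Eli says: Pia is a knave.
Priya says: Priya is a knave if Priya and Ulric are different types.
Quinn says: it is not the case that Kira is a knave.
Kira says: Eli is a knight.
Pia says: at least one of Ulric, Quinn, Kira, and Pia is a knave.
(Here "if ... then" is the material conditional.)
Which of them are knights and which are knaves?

Ulric is a knight, Farah is a knave, Eli is a knave, Priya is a knight, Quinn is a knave, Kira is a knave, and Pia is a knight.

As a knight, Ulric's statement "at most 4 of Ulric, Farah, Eli, Priya, Quinn, Kira, and Pia are knights" should be true; it is.
As a knave, Farah's statement "Ulric is a knave" should be False; it is.
Eli is a knave, so "Pia is a knave" must be False — and it is.
Priya is a knight, and the claim "Priya is a knave if Priya and Ulric are different types" is indeed true.
Since Quinn is a knave, "it is not the case that Kira is a knave" needs to be False, which holds.
Kira is a knave, and the claim "Eli is a knight" is indeed False.
Since Pia is a knight, "at least one of Ulric, Quinn, Kira, and Pia is a knave" needs to be true, which holds.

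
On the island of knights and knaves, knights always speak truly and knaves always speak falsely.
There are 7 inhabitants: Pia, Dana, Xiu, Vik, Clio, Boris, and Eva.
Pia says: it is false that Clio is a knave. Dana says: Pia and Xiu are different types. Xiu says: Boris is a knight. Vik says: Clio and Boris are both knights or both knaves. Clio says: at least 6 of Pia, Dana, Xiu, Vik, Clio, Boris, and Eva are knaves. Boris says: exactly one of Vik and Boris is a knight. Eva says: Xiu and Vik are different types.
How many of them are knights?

The unique consistent assignment is Pia=knave, Dana=knight, Xiu=knight, Vik=knave, Clio=knave, Boris=knight, Eva=knight.
That has 4 knights.

4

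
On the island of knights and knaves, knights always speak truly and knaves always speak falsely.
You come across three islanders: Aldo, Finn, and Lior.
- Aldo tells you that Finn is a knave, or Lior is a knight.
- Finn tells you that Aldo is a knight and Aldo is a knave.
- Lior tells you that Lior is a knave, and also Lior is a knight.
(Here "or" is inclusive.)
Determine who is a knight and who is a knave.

Aldo is a knight, so "Finn is a knave, or Lior is a knight" must be True — and it is.
Finn (knave): "Aldo is a knight and Aldo is a knave" — False. ✓
Since Lior is a knave, "Lior is a knave, and also Lior is a knight" needs to be False, which holds.

Knights: Aldo. Knaves: Finn and Lior.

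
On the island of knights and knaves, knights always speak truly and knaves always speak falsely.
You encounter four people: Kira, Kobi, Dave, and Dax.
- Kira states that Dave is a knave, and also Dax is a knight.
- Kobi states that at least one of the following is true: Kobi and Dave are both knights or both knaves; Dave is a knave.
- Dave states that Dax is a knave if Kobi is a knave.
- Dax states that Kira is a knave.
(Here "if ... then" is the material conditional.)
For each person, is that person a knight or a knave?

Kira is a knave, Kobi is a knight, Dave is a knight, and Dax is a knight.

Suppose Kira is a knight. Then Kira's statement "Dave is a knave, and also Dax is a knight" would have to be true. Checking the 8 ways to assign the others, none is consistent with every speaker.
(For instance, with Kobi=knight, Dave=knight, Dax=knight, Kira's claim "Dave is a knave, and also Dax is a knight" comes out false where it would need to be true.)
So Kira must be a knave, making "Dave is a knave, and also Dax is a knight" false. Taking Kira=knave, Kobi=knight, Dave=knight, Dax=knight, each remaining statement checks out:
  Kobi (knight): "at least one of the following is true: Kobi and Dave are both knights or both knaves; Dave is a knave" — true. ✓
  Dave (knight): "Dax is a knave if Kobi is a knave" — true. ✓
  Dax (knight): "Kira is a knave" — true. ✓
This is the unique consistent assignment.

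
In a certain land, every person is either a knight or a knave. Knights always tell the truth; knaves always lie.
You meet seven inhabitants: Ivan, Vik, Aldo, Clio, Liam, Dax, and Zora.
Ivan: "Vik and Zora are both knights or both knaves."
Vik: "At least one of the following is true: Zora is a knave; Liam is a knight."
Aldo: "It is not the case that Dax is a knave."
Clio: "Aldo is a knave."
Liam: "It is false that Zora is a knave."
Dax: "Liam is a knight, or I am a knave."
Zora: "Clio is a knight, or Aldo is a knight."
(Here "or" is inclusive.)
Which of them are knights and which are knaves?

Ivan is a knight, so "Vik and Zora are both knights or both knaves" must be True — and it is.
Vik (knight): "at least one of the following is true: Zora is a knave; Liam is a knight" — True. ✓
Aldo is a knight, and the claim "it is not the case that Dax is a knave" is indeed True.
Clio is a knave, so "Aldo is a knave" must be False — and it is.
Since Liam is a knight, "it is false that Zora is a knave" needs to be True, which holds.
Dax is a knight, so "Liam is a knight, or I am a knave" must be True — and it is.
Zora (knight): "Clio is a knight, or Aldo is a knight" — True. ✓

Ivan is a knight, Vik is a knight, Aldo is a knight, Clio is a knave, Liam is a knight, Dax is a knight, and Zora is a knight.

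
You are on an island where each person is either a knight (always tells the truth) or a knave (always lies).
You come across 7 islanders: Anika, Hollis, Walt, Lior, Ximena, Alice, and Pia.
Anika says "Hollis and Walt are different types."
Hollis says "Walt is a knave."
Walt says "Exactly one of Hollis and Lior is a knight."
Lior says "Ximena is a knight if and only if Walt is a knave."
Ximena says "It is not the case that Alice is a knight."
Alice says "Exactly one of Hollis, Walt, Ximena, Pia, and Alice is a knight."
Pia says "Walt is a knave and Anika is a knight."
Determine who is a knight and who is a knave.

Anika is a knight; "Hollis and Walt are different types" is true, as required.
Hollis is a knight, and the claim "Walt is a knave" is indeed true.
As a knave, Walt's statement "exactly one of Hollis and Lior is a knight" should be false; it is.
Lior is a knight; "Ximena is a knight if and only if Walt is a knave" is true, as required.
As a knight, Ximena's statement "it is not the case that Alice is a knight" should be true; it is.
As a knave, Alice's statement "exactly one of Hollis, Walt, Ximena, Pia, and Alice is a knight" should be false; it is.
Since Pia is a knight, "Walt is a knave and Anika is a knight" needs to be true, which holds.

Knights: Anika, Hollis, Lior, Ximena, and Pia. Knaves: Walt and Alice.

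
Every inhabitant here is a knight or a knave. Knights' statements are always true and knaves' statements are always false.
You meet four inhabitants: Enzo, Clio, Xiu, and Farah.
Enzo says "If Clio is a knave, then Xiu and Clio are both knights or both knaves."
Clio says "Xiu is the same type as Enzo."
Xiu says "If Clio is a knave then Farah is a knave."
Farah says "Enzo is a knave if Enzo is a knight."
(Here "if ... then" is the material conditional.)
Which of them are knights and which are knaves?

Enzo is a knight; "if Clio is a knave, then Xiu and Clio are both knights or both knaves" is True, as required.
Clio (knight): "Xiu is the same type as Enzo" — True. ✓
As a knight, Xiu's statement "if Clio is a knave then Farah is a knave" should be True; it is.
As a knave, Farah's statement "Enzo is a knave if Enzo is a knight" should be false; it is.

Enzo is a knight, Clio is a knight, Xiu is a knight, and Farah is a knave.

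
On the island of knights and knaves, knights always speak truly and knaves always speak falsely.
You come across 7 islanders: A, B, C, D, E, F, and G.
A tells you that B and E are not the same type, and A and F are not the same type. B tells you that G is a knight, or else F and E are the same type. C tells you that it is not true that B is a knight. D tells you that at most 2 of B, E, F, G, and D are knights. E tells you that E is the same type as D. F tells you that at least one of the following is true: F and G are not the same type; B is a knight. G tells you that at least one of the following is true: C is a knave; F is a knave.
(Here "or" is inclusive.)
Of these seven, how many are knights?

The unique consistent assignment is A=knave, B=knave, C=knight, D=knight, E=knave, F=knight, G=knave.
That has 3 knights.

3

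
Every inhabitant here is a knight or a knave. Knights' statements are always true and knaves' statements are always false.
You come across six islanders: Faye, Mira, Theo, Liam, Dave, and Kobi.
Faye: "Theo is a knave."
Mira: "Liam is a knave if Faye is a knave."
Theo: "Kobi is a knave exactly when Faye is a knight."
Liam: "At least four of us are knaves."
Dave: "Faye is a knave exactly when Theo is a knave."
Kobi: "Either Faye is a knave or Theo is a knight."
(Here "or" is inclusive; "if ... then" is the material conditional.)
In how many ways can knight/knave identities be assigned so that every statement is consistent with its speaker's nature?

1

Consistent assignments:
  Faye=knave, Mira=knight, Theo=knight, Liam=knave, Dave=knave, Kobi=knight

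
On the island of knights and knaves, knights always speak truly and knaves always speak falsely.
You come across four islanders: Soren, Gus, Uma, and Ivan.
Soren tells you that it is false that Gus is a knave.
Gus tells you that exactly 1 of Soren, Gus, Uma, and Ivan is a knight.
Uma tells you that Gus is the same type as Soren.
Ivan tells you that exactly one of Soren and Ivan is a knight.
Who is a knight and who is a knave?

Soren is a knave; "it is false that Gus is a knave" is False, as required.
Gus is a knave, and the claim "exactly 1 of Soren, Gus, Uma, and Ivan is a knight" is indeed False.
Since Uma is a knight, "Gus is the same type as Soren" needs to be true, which holds.
Ivan is a knight, so "exactly one of Soren and Ivan is a knight" must be true — and it is.

Soren is a knave, Gus is a knave, Uma is a knight, and Ivan is a knight.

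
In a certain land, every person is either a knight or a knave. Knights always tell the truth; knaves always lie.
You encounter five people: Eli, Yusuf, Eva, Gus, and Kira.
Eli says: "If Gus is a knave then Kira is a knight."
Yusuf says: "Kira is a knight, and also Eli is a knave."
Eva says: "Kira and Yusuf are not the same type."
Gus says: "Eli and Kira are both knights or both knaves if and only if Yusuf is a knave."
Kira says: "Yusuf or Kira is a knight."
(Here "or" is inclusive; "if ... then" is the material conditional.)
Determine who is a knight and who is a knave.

Eli is a knight, Yusuf is a knave, Eva is a knight, Gus is a knight, and Kira is a knight.

As a knight, Eli's statement "if Gus is a knave then Kira is a knight" should be true; it is.
Yusuf is a knave; "Kira is a knight, and also Eli is a knave" is False, as required.
Since Eva is a knight, "Kira and Yusuf are not the same type" needs to be true, which holds.
As a knight, Gus's statement "Eli and Kira are both knights or both knaves if and only if Yusuf is a knave" should be true; it is.
As a knight, Kira's statement "Yusuf or Kira is a knight" should be true; it is.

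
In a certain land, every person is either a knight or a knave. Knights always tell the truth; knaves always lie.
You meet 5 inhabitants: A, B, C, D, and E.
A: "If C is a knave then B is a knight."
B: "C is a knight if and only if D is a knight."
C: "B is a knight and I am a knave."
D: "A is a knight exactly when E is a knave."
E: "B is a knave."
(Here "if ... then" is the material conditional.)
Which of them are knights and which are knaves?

A is a knave, B is a knave, C is a knave, D is a knight, and E is a knight.

A is a knave; "if C is a knave then B is a knight" is False, as required.
B is a knave; "C is a knight if and only if D is a knight" is False, as required.
C is a knave, so "B is a knight and I am a knave" must be False — and it is.
Since D is a knight, "A is a knight exactly when E is a knave" needs to be True, which holds.
E (knight): "B is a knave" — True. ✓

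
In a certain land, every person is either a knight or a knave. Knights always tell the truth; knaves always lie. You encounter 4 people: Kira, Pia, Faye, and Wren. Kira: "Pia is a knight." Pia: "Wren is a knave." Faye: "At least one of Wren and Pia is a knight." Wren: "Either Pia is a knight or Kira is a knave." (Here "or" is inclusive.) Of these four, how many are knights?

2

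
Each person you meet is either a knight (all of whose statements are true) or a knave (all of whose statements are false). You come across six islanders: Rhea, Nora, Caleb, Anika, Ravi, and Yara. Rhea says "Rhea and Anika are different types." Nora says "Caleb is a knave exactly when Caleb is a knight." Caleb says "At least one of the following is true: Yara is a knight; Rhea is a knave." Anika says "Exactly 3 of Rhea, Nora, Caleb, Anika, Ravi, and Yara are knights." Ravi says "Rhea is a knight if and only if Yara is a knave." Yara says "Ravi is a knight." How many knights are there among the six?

1

The unique consistent assignment is Rhea=knave, Nora=knave, Caleb=knight, Anika=knave, Ravi=knave, Yara=knave.
That has 1 knight.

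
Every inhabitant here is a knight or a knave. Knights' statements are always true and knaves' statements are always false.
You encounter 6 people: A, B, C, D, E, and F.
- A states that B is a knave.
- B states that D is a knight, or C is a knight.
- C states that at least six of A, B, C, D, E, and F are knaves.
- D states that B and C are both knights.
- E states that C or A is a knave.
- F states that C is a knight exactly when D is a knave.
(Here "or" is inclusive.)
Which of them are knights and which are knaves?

A is a knight, B is a knave, C is a knave, D is a knave, E is a knight, and F is a knave.

A (knight): "B is a knave" — true. ✓
As a knave, B's statement "D is a knight, or C is a knight" should be false; it is.
C is a knave, so "at least six of A, B, C, D, E, and F are knaves" must be false — and it is.
D is a knave; "B and C are both knights" is false, as required.
E (knight): "C or A is a knave" — true. ✓
F is a knave, so "C is a knight exactly when D is a knave" must be false — and it is.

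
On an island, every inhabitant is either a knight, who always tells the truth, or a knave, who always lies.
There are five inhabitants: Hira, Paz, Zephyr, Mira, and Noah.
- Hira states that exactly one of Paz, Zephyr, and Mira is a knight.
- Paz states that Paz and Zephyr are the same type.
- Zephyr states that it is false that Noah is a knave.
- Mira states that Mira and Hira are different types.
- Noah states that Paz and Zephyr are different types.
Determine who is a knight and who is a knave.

Knights: Zephyr, Mira, and Noah. Knaves: Hira and Paz.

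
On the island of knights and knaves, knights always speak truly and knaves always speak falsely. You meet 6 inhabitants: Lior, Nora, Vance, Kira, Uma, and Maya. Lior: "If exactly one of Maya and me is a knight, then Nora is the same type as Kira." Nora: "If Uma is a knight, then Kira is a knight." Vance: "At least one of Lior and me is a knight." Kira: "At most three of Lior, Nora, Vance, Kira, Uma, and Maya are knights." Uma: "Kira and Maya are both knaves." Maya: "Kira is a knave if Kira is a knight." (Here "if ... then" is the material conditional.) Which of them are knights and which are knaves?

Knights: Lior, Nora, Vance, and Maya. Knaves: Kira and Uma.

Lior is a knight, so "if exactly one of Maya and me is a knight, then Nora is the same type as Kira" must be True — and it is.
Nora (knight): "if Uma is a knight, then Kira is a knight" — True. ✓
Vance (knight): "at least one of Lior and me is a knight" — True. ✓
As a knave, Kira's statement "at most three of Lior, Nora, Vance, Kira, Uma, and Maya are knights" should be False; it is.
Uma is a knave; "Kira and Maya are both knaves" is False, as required.
Maya (knight): "Kira is a knave if Kira is a knight" — True. ✓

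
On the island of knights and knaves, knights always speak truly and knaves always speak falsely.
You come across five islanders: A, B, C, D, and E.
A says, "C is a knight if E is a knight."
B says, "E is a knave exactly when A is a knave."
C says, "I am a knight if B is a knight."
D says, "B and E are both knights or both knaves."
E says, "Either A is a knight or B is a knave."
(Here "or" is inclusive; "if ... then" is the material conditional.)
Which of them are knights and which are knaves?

Knights: A, B, C, D, and E. Knaves: none.

Suppose A is a knave. Then A's statement "C is a knight if E is a knight" would have to be false. Checking the 16 ways to assign the others, none is consistent with every speaker.
(For instance, with B=knight, C=knight, D=knight, E=knight, A's claim "C is a knight if E is a knight" comes out true where it would need to be false.)
So A must be a knight, making "C is a knight if E is a knight" true. Taking A=knight, B=knight, C=knight, D=knight, E=knight, each remaining statement checks out:
  B (knight): "E is a knave exactly when A is a knave" — true. ✓
  C (knight): "I am a knight if B is a knight" — true. ✓
  D (knight): "B and E are both knights or both knaves" — true. ✓
  E (knight): "either A is a knight or B is a knave" — true. ✓
This is the unique consistent assignment.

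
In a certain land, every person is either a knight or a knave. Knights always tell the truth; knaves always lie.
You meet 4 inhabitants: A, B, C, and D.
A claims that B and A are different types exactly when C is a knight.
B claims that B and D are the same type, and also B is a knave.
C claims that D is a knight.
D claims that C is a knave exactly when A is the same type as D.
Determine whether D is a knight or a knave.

D is a knight.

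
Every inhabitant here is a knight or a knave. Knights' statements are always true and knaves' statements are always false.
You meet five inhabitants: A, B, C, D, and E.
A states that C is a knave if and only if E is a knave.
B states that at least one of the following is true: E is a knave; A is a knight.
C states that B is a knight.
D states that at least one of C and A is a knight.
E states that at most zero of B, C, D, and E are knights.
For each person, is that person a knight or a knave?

A is a knave, B is a knight, C is a knight, D is a knight, and E is a knave.

A is a knave, so "C is a knave if and only if E is a knave" must be false — and it is.
B (knight): "at least one of the following is true: E is a knave; A is a knight" — True. ✓
C is a knight, so "B is a knight" must be True — and it is.
D (knight): "at least one of C and A is a knight" — True. ✓
E is a knave, and the claim "at most zero of B, C, D, and E are knights" is indeed false.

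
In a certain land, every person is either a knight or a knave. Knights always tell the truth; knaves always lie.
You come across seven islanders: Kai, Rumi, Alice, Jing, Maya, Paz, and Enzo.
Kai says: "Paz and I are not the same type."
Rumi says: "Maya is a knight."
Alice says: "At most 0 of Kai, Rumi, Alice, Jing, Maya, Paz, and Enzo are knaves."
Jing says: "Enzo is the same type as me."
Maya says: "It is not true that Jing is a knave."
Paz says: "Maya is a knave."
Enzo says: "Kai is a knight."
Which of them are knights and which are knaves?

Kai is a knight, Rumi is a knight, Alice is a knave, Jing is a knight, Maya is a knight, Paz is a knave, and Enzo is a knight.

Since Kai is a knight, "Paz and I are not the same type" needs to be True, which holds.
Rumi (knight): "Maya is a knight" — True. ✓
Alice is a knave, so "at most 0 of Kai, Rumi, Alice, Jing, Maya, Paz, and Enzo are knaves" must be False — and it is.
Jing (knight): "Enzo is the same type as me" — True. ✓
Since Maya is a knight, "it is not true that Jing is a knave" needs to be True, which holds.
As a knave, Paz's statement "Maya is a knave" should be False; it is.
As a knight, Enzo's statement "Kai is a knight" should be True; it is.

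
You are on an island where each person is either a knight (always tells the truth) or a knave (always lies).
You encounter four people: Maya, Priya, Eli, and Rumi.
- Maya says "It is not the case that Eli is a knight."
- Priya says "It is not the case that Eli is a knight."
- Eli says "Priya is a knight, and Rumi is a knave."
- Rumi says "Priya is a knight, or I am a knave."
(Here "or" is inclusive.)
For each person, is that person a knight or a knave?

Maya is a knight; "it is not the case that Eli is a knight" is True, as required.
Priya is a knight; "it is not the case that Eli is a knight" is True, as required.
Eli is a knave; "Priya is a knight, and Rumi is a knave" is false, as required.
Rumi is a knight, so "Priya is a knight, or I am a knave" must be True — and it is.

Maya is a knight, Priya is a knight, Eli is a knave, and Rumi is a knight.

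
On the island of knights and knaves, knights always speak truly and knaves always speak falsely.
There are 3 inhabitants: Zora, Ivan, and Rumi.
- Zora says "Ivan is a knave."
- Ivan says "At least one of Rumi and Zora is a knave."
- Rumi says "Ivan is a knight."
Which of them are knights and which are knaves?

Zora is a knave, so "Ivan is a knave" must be False — and it is.
Ivan (knight): "at least one of Rumi and Zora is a knave" — True. ✓
Rumi is a knight; "Ivan is a knight" is True, as required.

Zora is a knave, Ivan is a knight, and Rumi is a knight.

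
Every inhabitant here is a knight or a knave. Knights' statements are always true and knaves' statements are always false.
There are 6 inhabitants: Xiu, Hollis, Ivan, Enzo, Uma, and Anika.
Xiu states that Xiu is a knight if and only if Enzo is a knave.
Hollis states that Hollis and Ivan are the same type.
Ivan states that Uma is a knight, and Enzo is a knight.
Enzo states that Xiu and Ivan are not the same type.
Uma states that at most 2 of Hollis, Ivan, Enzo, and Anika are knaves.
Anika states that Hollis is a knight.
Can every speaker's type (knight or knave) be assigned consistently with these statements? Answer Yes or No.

No

Checking all 64 assignments, each has at least one speaker whose statement's truth value contradicts their type.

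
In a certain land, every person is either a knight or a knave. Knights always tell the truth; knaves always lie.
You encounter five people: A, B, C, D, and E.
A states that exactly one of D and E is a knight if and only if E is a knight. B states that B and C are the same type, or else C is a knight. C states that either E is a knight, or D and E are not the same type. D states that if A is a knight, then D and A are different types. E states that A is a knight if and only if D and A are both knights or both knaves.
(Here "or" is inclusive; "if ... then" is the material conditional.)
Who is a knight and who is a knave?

Suppose A is a knight. Then A's statement "exactly one of D and E is a knight if and only if E is a knight" would have to be true. Checking the 16 ways to assign the others, none is consistent with every speaker.
(For instance, with B=knight, C=knight, D=knight, E=knight, A's claim "exactly one of D and E is a knight if and only if E is a knight" comes out false where it would need to be true.)
So A must be a knave, making "exactly one of D and E is a knight if and only if E is a knight" false. Taking A=knave, B=knight, C=knight, D=knight, E=knight, each remaining statement checks out:
  B (knight): "B and C are the same type, or else C is a knight" — true. ✓
  C (knight): "either E is a knight, or D and E are not the same type" — true. ✓
  D (knight): "if A is a knight, then D and A are different types" — true. ✓
  E (knight): "A is a knight if and only if D and A are both knights or both knaves" — true. ✓
This is the unique consistent assignment.

Knights: B, C, D, and E. Knaves: A.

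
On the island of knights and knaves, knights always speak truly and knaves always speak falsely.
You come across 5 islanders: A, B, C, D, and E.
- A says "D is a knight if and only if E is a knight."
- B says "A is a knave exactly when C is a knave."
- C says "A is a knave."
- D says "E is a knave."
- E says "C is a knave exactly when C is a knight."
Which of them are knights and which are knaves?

A is a knave; "D is a knight if and only if E is a knight" is False, as required.
B is a knave, so "A is a knave exactly when C is a knave" must be False — and it is.
As a knight, C's statement "A is a knave" should be true; it is.
D is a knight; "E is a knave" is true, as required.
E is a knave, and the claim "C is a knave exactly when C is a knight" is indeed False.

A is a knave, B is a knave, C is a knight, D is a knight, and E is a knave.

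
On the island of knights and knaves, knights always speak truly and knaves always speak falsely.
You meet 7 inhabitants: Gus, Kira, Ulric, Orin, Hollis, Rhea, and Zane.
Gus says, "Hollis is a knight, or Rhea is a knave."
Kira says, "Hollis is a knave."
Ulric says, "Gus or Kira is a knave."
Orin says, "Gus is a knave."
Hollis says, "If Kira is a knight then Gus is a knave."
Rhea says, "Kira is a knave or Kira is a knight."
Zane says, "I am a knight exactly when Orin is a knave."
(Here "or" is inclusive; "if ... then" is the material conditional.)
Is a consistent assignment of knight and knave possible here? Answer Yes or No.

One consistent assignment: Gus=knight, Kira=knave, Ulric=knight, Orin=knave, Hollis=knight, Rhea=knight, Zane=knight.

Yes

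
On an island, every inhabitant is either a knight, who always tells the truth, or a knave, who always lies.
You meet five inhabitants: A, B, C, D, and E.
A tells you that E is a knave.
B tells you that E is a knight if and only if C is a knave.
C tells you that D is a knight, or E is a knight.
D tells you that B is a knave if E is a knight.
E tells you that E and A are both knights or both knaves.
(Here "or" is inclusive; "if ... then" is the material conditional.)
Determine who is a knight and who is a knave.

A is a knight, B is a knight, C is a knight, D is a knight, and E is a knave.

Suppose A is a knave. Then A's statement "E is a knave" would have to be false. Checking the 16 ways to assign the others, none is consistent with every speaker.
(For instance, with B=knight, C=knight, D=knight, E=knave, A's claim "E is a knave" comes out true where it would need to be false.)
So A must be a knight, making "E is a knave" true. Taking A=knight, B=knight, C=knight, D=knight, E=knave, each remaining statement checks out:
  B (knight): "E is a knight if and only if C is a knave" — true. ✓
  C (knight): "D is a knight, or E is a knight" — true. ✓
  D (knight): "B is a knave if E is a knight" — true. ✓
  E (knave): "E and A are both knights or both knaves" — false. ✓
This is the unique consistent assignment.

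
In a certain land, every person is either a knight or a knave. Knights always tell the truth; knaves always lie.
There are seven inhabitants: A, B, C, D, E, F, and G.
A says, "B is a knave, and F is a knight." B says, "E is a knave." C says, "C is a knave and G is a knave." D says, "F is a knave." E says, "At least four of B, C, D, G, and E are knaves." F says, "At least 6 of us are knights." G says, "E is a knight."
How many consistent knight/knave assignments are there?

0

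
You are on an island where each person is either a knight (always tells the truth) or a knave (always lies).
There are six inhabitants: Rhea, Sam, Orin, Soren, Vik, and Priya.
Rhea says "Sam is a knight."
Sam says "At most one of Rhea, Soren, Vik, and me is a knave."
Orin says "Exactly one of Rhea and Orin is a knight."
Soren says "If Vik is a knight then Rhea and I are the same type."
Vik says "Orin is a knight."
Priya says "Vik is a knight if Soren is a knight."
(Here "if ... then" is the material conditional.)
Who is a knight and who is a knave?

Rhea is a knave, so "Sam is a knight" must be false — and it is.
Sam is a knave; "at most one of Rhea, Soren, Vik, and me is a knave" is false, as required.
Orin is a knave; "exactly one of Rhea and Orin is a knight" is false, as required.
Soren is a knight; "if Vik is a knight then Rhea and I are the same type" is True, as required.
Vik is a knave; "Orin is a knight" is false, as required.
Priya is a knave, and the claim "Vik is a knight if Soren is a knight" is indeed false.

Knights: Soren. Knaves: Rhea, Sam, Orin, Vik, and Priya.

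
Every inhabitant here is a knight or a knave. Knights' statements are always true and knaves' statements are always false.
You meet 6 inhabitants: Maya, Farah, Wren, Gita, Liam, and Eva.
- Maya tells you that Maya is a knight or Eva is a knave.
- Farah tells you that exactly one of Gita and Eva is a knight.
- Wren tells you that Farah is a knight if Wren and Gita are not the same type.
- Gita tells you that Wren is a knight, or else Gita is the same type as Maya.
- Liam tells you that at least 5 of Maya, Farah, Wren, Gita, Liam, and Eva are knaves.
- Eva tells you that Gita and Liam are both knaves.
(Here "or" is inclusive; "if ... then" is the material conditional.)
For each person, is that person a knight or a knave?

Maya is a knight, Farah is a knight, Wren is a knight, Gita is a knight, Liam is a knave, and Eva is a knave.

Maya is a knight, and the claim "Maya is a knight or Eva is a knave" is indeed true.
Farah (knight): "exactly one of Gita and Eva is a knight" — true. ✓
As a knight, Wren's statement "Farah is a knight if Wren and Gita are not the same type" should be true; it is.
Gita is a knight, and the claim "Wren is a knight, or else Gita is the same type as Maya" is indeed true.
Liam is a knave; "at least 5 of Maya, Farah, Wren, Gita, Liam, and Eva are knaves" is false, as required.
Eva (knave): "Gita and Liam are both knaves" — false. ✓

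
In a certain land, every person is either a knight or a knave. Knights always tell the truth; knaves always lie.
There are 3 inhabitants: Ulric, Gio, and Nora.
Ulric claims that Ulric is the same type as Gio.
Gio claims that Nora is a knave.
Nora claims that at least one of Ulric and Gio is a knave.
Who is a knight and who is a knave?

Suppose Ulric is a knave. Then Ulric's statement "Ulric is the same type as Gio" would have to be false. Checking the 4 ways to assign the others, none is consistent with every speaker.
(For instance, with Gio=knight, Nora=knave, Nora's claim "at least one of Ulric and Gio is a knave" comes out true where it would need to be false.)
So Ulric must be a knight, making "Ulric is the same type as Gio" true. Taking Ulric=knight, Gio=knight, Nora=knave, each remaining statement checks out:
  Gio (knight): "Nora is a knave" — true. ✓
  Nora (knave): "at least one of Ulric and Gio is a knave" — false. ✓
This is the unique consistent assignment.

Knights: Ulric and Gio. Knaves: Nora.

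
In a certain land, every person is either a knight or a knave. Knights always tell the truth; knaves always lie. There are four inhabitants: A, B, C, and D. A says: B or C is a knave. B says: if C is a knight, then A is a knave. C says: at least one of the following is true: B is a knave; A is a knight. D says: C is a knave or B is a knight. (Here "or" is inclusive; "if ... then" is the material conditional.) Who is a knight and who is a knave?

A is a knight, B is a knave, C is a knight, and D is a knave.

A (knight): "B or C is a knave" — true. ✓
B (knave): "if C is a knight, then A is a knave" — False. ✓
C is a knight; "at least one of the following is true: B is a knave; A is a knight" is true, as required.
D is a knave, so "C is a knave or B is a knight" must be False — and it is.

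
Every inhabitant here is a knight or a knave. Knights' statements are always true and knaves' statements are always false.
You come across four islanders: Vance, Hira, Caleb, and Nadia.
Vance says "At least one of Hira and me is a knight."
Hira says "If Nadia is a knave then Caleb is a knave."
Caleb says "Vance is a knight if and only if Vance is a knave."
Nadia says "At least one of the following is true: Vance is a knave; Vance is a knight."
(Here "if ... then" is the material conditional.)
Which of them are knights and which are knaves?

Vance is a knight, Hira is a knight, Caleb is a knave, and Nadia is a knight.

Vance is a knight; "at least one of Hira and me is a knight" is true, as required.
As a knight, Hira's statement "if Nadia is a knave then Caleb is a knave" should be true; it is.
Caleb is a knave, and the claim "Vance is a knight if and only if Vance is a knave" is indeed False.
As a knight, Nadia's statement "at least one of the following is true: Vance is a knave; Vance is a knight" should be true; it is.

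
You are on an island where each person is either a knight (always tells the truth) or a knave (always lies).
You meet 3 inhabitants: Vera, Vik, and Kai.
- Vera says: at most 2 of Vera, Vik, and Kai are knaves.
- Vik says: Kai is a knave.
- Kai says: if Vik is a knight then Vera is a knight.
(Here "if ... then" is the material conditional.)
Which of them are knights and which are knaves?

Vera is a knight, Vik is a knave, and Kai is a knight.

Since Vera is a knight, "at most 2 of Vera, Vik, and Kai are knaves" needs to be true, which holds.
Vik is a knave; "Kai is a knave" is false, as required.
Kai is a knight, and the claim "if Vik is a knight then Vera is a knight" is indeed true.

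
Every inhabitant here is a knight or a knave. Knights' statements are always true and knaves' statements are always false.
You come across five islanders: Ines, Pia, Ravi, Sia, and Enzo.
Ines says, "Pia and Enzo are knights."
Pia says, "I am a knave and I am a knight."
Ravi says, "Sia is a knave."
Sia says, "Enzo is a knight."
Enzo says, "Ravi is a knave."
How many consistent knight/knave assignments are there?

2

Consistent assignments:
  Ines=knave, Pia=knave, Ravi=knight, Sia=knave, Enzo=knave
  Ines=knave, Pia=knave, Ravi=knave, Sia=knight, Enzo=knight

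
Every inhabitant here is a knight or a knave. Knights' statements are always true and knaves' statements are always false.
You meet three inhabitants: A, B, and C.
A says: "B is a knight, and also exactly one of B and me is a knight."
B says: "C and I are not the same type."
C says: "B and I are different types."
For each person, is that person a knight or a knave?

A is a knave, B is a knave, and C is a knave.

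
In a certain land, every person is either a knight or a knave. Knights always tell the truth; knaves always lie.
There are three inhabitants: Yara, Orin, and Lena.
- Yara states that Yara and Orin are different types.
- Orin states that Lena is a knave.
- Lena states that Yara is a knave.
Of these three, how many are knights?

The unique consistent assignment is Yara=knave, Orin=knave, Lena=knight.
That has 1 knight.

1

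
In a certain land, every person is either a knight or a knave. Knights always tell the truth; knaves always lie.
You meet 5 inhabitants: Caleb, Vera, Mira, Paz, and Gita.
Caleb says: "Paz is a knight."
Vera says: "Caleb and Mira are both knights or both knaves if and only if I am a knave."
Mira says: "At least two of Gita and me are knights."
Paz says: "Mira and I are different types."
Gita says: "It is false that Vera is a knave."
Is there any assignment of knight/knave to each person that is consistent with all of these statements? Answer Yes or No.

Yes

One consistent assignment: Caleb=knight, Vera=knight, Mira=knave, Paz=knight, Gita=knight.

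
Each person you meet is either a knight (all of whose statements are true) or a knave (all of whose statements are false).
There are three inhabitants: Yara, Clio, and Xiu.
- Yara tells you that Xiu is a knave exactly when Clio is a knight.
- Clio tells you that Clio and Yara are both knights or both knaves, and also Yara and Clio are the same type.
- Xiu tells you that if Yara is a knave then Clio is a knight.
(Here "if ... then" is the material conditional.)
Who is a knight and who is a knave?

Yara is a knight, Clio is a knave, and Xiu is a knight.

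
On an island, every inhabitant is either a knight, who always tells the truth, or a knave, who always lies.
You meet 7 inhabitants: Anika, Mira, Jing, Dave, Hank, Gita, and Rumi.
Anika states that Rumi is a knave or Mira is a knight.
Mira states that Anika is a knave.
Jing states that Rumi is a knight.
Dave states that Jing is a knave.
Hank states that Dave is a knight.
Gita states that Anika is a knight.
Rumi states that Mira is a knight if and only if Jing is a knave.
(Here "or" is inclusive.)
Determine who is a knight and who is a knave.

Anika is a knight, Mira is a knave, Jing is a knave, Dave is a knight, Hank is a knight, Gita is a knight, and Rumi is a knave.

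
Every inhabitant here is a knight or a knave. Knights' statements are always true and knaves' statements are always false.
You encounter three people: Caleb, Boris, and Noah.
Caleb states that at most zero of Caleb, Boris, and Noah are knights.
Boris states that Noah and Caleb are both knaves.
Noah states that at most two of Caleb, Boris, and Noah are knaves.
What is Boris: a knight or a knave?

Boris is a knave.

Consistent assignments: {Caleb=knave, Boris=knave, Noah=knight}
In every consistent assignment, Boris is a knave.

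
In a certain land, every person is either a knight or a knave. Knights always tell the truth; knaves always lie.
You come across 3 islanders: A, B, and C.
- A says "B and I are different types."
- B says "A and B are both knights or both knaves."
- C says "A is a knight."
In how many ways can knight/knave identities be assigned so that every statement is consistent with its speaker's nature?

Consistent assignments:
  A=knight, B=knave, C=knight

1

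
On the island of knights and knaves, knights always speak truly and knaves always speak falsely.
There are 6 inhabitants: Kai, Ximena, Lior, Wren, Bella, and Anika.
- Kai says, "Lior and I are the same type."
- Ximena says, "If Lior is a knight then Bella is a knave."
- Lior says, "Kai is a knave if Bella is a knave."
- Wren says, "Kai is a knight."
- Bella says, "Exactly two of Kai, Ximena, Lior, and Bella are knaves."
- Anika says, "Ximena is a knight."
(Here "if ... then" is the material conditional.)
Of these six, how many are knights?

2

The unique consistent assignment is Kai=knave, Ximena=knave, Lior=knight, Wren=knave, Bella=knight, Anika=knave.
That has 2 knights.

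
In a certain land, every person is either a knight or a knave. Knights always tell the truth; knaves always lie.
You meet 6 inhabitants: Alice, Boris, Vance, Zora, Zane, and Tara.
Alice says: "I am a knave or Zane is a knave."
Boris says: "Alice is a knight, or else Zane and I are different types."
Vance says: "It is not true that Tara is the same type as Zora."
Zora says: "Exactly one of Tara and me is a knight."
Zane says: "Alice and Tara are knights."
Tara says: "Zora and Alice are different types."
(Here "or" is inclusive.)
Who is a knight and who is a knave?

Knights: Alice, Boris, Vance, and Zora. Knaves: Zane and Tara.

Alice is a knight, and the claim "I am a knave or Zane is a knave" is indeed true.
As a knight, Boris's statement "Alice is a knight, or else Zane and I are different types" should be true; it is.
Vance is a knight; "it is not true that Tara is the same type as Zora" is true, as required.
Since Zora is a knight, "exactly one of Tara and me is a knight" needs to be true, which holds.
Zane (knave): "Alice and Tara are knights" — false. ✓
Tara is a knave, so "Zora and Alice are different types" must be false — and it is.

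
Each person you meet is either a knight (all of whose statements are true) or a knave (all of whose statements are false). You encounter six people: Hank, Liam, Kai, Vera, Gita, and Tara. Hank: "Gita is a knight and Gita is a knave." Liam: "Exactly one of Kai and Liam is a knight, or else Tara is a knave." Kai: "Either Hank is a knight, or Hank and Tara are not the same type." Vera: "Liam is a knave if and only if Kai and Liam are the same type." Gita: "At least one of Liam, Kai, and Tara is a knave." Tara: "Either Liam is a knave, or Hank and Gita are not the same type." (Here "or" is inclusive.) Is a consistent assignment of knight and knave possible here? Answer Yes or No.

Checking all 64 assignments, each has at least one speaker whose statement's truth value contradicts their type.

No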